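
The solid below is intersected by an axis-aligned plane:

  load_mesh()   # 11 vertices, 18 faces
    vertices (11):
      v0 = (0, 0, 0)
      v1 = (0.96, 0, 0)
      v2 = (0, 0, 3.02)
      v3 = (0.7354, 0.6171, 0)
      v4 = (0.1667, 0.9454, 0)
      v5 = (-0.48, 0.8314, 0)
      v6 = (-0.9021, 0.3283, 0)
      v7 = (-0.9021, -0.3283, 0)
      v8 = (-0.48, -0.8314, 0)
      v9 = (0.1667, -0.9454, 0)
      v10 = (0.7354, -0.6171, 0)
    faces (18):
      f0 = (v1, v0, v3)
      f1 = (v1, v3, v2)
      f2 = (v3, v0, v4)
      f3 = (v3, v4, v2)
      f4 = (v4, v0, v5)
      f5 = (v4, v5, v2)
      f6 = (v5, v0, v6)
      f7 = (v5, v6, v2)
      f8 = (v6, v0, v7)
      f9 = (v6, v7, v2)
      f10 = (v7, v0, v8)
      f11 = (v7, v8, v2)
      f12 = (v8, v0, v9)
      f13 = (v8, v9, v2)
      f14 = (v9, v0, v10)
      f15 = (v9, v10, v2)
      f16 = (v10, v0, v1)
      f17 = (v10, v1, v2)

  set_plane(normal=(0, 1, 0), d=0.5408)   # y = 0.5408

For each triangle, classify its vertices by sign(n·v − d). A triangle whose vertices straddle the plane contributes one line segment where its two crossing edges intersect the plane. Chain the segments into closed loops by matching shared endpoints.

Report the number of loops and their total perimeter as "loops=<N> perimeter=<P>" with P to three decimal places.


loops=1 perimeter=4.554

Straddling triangles (8 of 18):
  (v1,v0,v3) [--+] → (0.644473, 0.5408, 0)–(0.76317, 0.5408, 0)  len=0.1187
  (v1,v3,v2) [-+-] → (0.76317, 0.5408, 0)–(0.644473, 0.5408, 0.373401)  len=0.3918
  (v3,v0,v4) [+-+] → (0.644473, 0.5408, 0)–(0.0953579, 0.5408, 0)  len=0.5491
  (v3,v4,v2) [++-] → (0.0953579, 0.5408, 1.29246)–(0.644473, 0.5408, 0.373401)  len=1.0706
  (v4,v0,v5) [+-+] → (0.0953579, 0.5408, 0)–(-0.312225, 0.5408, 0)  len=0.4076
  (v4,v5,v2) [++-] → (-0.312225, 0.5408, 1.05558)–(0.0953579, 0.5408, 1.29246)  len=0.4714
  (v5,v0,v6) [+--] → (-0.312225, 0.5408, 0)–(-0.723813, 0.5408, 0)  len=0.4116
  (v5,v6,v2) [+--] → (-0.723813, 0.5408, 0)–(-0.312225, 0.5408, 1.05558)  len=1.1330

Chained into 1 loop(s):
  loop 1: 8 segments, perimeter = 4.5538
Total perimeter = 4.554


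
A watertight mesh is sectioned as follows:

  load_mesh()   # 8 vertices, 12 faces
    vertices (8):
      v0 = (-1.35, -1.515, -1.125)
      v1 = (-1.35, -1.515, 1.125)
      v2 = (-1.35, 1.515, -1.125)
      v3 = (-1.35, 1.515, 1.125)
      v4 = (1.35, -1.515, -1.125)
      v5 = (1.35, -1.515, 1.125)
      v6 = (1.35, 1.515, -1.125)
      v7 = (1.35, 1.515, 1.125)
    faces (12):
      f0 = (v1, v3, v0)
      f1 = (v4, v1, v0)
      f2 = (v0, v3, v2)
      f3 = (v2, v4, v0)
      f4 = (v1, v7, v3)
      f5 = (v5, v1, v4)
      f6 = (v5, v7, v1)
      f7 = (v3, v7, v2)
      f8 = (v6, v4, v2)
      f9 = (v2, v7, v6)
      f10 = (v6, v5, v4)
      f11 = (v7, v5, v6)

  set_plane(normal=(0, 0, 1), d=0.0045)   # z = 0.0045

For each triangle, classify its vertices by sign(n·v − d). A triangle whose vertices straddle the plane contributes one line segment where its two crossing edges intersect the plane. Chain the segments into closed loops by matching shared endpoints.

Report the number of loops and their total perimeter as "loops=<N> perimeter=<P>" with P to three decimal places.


Straddling triangles (8 of 12):
  (v1,v3,v0) [++-] → (-1.35, 0.00606, 0.0045)–(-1.35, -1.515, 0.0045)  len=1.5211
  (v4,v1,v0) [-+-] → (-0.0054, -1.515, 0.0045)–(-1.35, -1.515, 0.0045)  len=1.3446
  (v0,v3,v2) [-+-] → (-1.35, 0.00606, 0.0045)–(-1.35, 1.515, 0.0045)  len=1.5089
  (v5,v1,v4) [++-] → (-0.0054, -1.515, 0.0045)–(1.35, -1.515, 0.0045)  len=1.3554
  (v3,v7,v2) [++-] → (0.0054, 1.515, 0.0045)–(-1.35, 1.515, 0.0045)  len=1.3554
  (v2,v7,v6) [-+-] → (0.0054, 1.515, 0.0045)–(1.35, 1.515, 0.0045)  len=1.3446
  (v6,v5,v4) [-+-] → (1.35, -0.00606, 0.0045)–(1.35, -1.515, 0.0045)  len=1.5089
  (v7,v5,v6) [++-] → (1.35, -0.00606, 0.0045)–(1.35, 1.515, 0.0045)  len=1.5211

Chained into 1 loop(s):
  loop 1: 8 segments, perimeter = 11.4600
Total perimeter = 11.460

loops=1 perimeter=11.460


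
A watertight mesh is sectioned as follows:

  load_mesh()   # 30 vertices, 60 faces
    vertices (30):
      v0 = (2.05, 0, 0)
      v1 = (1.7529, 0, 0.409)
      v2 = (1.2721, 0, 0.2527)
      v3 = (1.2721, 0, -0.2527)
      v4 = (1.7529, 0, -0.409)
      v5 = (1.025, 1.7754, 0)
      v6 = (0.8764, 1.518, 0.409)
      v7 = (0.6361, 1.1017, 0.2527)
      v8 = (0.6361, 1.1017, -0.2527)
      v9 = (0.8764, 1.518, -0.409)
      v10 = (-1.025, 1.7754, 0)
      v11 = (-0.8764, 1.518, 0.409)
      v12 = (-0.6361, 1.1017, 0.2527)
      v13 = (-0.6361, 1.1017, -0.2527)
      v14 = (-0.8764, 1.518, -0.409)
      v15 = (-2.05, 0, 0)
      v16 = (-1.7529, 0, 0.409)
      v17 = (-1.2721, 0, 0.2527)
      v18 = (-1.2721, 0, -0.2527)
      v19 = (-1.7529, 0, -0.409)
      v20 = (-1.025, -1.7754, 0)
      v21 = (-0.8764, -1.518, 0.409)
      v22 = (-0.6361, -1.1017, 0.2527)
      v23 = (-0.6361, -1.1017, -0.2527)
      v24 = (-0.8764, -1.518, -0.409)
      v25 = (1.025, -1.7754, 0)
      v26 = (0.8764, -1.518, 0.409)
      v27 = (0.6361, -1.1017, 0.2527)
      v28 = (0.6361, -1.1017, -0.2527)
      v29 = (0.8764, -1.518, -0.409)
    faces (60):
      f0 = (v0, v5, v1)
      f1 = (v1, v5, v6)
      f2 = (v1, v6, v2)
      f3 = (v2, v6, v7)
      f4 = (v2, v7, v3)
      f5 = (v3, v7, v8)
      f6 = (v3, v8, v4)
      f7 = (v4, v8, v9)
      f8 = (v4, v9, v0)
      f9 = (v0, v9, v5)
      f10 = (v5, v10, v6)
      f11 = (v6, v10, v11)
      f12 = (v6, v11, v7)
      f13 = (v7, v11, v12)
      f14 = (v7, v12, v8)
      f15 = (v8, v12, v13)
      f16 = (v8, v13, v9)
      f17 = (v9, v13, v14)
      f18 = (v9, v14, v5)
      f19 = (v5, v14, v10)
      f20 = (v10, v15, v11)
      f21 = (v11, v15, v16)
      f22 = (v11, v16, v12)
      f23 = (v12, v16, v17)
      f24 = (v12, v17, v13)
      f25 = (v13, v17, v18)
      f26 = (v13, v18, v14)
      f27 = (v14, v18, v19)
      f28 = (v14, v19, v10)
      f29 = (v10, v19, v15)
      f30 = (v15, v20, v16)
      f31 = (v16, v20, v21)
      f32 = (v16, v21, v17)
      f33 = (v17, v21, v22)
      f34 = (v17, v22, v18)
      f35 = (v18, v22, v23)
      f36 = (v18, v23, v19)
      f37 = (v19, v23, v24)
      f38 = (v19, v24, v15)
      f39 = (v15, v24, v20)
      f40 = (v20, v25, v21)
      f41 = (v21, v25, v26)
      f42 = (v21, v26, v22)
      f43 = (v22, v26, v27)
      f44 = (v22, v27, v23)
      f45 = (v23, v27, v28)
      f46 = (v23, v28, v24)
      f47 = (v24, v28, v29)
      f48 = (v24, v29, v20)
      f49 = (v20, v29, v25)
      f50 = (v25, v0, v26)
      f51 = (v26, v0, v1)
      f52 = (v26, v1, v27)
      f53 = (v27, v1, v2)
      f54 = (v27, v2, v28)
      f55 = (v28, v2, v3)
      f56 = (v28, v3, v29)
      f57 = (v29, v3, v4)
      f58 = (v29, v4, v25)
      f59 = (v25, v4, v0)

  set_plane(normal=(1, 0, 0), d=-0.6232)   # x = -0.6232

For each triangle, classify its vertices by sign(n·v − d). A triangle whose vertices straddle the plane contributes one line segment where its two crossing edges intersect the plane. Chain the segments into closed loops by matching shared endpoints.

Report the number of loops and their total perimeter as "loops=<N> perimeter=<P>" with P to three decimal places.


loops=2 perimeter=4.723

Straddling triangles (20 of 60):
  (v5,v10,v6) [+-+] → (-0.6232, 1.7754, 0)–(-0.6232, 1.72101, 0.0864291)  len=0.1021
  (v6,v10,v11) [+--] → (-0.6232, 1.72101, 0.0864291)–(-0.6232, 1.518, 0.409)  len=0.3811
  (v6,v11,v7) [+-+] → (-0.6232, 1.518, 0.409)–(-0.6232, 1.44831, 0.382835)  len=0.0744
  (v7,v11,v12) [+--] → (-0.6232, 1.44831, 0.382835)–(-0.6232, 1.1017, 0.2527)  len=0.3702
  (v7,v12,v8) [+-+] → (-0.6232, 1.1017, 0.2527)–(-0.6232, 1.1017, 0.247575)  len=0.0051
  (v8,v12,v13) [+--] → (-0.6232, 1.1017, 0.247575)–(-0.6232, 1.1017, -0.2527)  len=0.5003
  (v8,v13,v9) [+-+] → (-0.6232, 1.1017, -0.2527)–(-0.6232, 1.10525, -0.254033)  len=0.0038
  (v9,v13,v14) [+--] → (-0.6232, 1.10525, -0.254033)–(-0.6232, 1.518, -0.409)  len=0.4409
  (v9,v14,v5) [+-+] → (-0.6232, 1.518, -0.409)–(-0.6232, 1.55228, -0.354536)  len=0.0644
  (v5,v14,v10) [+--] → (-0.6232, 1.55228, -0.354536)–(-0.6232, 1.7754, 0)  len=0.4189
  (v20,v25,v21) [-+-] → (-0.6232, -1.7754, 0)–(-0.6232, -1.55228, 0.354536)  len=0.4189
  (v21,v25,v26) [-++] → (-0.6232, -1.55228, 0.354536)–(-0.6232, -1.518, 0.409)  len=0.0644
  (v21,v26,v22) [-+-] → (-0.6232, -1.518, 0.409)–(-0.6232, -1.10525, 0.254033)  len=0.4409
  (v22,v26,v27) [-++] → (-0.6232, -1.10525, 0.254033)–(-0.6232, -1.1017, 0.2527)  len=0.0038
  (v22,v27,v23) [-+-] → (-0.6232, -1.1017, 0.2527)–(-0.6232, -1.1017, -0.247575)  len=0.5003
  (v23,v27,v28) [-++] → (-0.6232, -1.1017, -0.247575)–(-0.6232, -1.1017, -0.2527)  len=0.0051
  (v23,v28,v24) [-+-] → (-0.6232, -1.1017, -0.2527)–(-0.6232, -1.44831, -0.382835)  len=0.3702
  (v24,v28,v29) [-++] → (-0.6232, -1.44831, -0.382835)–(-0.6232, -1.518, -0.409)  len=0.0744
  (v24,v29,v20) [-+-] → (-0.6232, -1.518, -0.409)–(-0.6232, -1.72101, -0.0864291)  len=0.3811
  (v20,v29,v25) [-++] → (-0.6232, -1.72101, -0.0864291)–(-0.6232, -1.7754, 0)  len=0.1021

Chained into 2 loop(s):
  loop 1: 10 segments, perimeter = 2.3613
  loop 2: 10 segments, perimeter = 2.3613
Total perimeter = 4.723


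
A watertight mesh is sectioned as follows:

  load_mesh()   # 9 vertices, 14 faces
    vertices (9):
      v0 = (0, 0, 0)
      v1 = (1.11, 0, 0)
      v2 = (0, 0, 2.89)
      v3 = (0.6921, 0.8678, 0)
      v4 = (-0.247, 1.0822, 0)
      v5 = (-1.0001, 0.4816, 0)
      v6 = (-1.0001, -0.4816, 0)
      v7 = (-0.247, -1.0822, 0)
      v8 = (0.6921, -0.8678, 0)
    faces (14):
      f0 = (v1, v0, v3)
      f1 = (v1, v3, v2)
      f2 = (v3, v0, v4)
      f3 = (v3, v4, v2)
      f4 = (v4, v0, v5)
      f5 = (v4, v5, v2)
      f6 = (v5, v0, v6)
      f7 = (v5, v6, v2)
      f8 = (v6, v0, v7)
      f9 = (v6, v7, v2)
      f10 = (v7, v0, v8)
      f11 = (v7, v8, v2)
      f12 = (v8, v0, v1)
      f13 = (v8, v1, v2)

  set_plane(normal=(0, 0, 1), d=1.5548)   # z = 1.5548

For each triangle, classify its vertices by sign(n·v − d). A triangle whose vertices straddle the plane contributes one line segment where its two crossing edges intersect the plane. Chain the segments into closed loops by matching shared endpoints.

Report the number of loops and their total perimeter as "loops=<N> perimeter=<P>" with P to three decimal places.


Straddling triangles (7 of 14):
  (v1,v3,v2) [--+] → (0.319755, 0.40093, 1.5548)–(0.512828, 0, 1.5548)  len=0.4450
  (v3,v4,v2) [--+] → (-0.114116, 0.499984, 1.5548)–(0.319755, 0.40093, 1.5548)  len=0.4450
  (v4,v5,v2) [--+] → (-0.462053, 0.222503, 1.5548)–(-0.114116, 0.499984, 1.5548)  len=0.4450
  (v5,v6,v2) [--+] → (-0.462053, -0.222503, 1.5548)–(-0.462053, 0.222503, 1.5548)  len=0.4450
  (v6,v7,v2) [--+] → (-0.114116, -0.499984, 1.5548)–(-0.462053, -0.222503, 1.5548)  len=0.4450
  (v7,v8,v2) [--+] → (0.319755, -0.40093, 1.5548)–(-0.114116, -0.499984, 1.5548)  len=0.4450
  (v8,v1,v2) [--+] → (0.512828, 0, 1.5548)–(0.319755, -0.40093, 1.5548)  len=0.4450

Chained into 1 loop(s):
  loop 1: 7 segments, perimeter = 3.1151
Total perimeter = 3.115

loops=1 perimeter=3.115


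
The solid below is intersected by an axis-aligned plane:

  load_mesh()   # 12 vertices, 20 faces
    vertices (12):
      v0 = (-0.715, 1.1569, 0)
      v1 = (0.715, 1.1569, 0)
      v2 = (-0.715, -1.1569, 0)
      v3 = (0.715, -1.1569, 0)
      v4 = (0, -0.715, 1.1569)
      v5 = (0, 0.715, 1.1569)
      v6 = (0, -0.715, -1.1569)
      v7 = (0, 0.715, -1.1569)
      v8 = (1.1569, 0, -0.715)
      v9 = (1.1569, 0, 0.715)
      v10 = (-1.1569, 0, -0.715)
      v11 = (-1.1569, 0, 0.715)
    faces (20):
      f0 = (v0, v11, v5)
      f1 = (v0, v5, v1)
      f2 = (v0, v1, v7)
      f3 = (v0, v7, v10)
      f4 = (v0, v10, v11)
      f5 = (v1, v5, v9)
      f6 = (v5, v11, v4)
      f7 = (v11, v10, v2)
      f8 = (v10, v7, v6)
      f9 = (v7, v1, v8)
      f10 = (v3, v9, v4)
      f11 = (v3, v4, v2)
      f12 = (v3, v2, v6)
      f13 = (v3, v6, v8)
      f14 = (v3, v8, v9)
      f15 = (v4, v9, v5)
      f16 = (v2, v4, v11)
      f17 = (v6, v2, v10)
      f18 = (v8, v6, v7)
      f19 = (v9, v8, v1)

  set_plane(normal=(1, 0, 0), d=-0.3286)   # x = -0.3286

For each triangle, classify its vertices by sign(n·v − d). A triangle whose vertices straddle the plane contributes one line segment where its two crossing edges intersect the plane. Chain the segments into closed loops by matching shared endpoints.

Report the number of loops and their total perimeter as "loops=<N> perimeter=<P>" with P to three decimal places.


Straddling triangles (10 of 20):
  (v0,v11,v5) [--+] → (-0.3286, 0.511915, 1.03138)–(-0.3286, 0.918089, 0.625211)  len=0.5744
  (v0,v5,v1) [-++] → (-0.3286, 0.918089, 0.625211)–(-0.3286, 1.1569, 0)  len=0.6693
  (v0,v1,v7) [-++] → (-0.3286, 1.1569, 0)–(-0.3286, 0.918089, -0.625211)  len=0.6693
  (v0,v7,v10) [-+-] → (-0.3286, 0.918089, -0.625211)–(-0.3286, 0.511915, -1.03138)  len=0.5744
  (v5,v11,v4) [+-+] → (-0.3286, 0.511915, 1.03138)–(-0.3286, -0.511915, 1.03138)  len=1.0238
  (v10,v7,v6) [-++] → (-0.3286, 0.511915, -1.03138)–(-0.3286, -0.511915, -1.03138)  len=1.0238
  (v3,v4,v2) [++-] → (-0.3286, -0.918089, 0.625211)–(-0.3286, -1.1569, 0)  len=0.6693
  (v3,v2,v6) [+-+] → (-0.3286, -1.1569, 0)–(-0.3286, -0.918089, -0.625211)  len=0.6693
  (v2,v4,v11) [-+-] → (-0.3286, -0.918089, 0.625211)–(-0.3286, -0.511915, 1.03138)  len=0.5744
  (v6,v2,v10) [+--] → (-0.3286, -0.918089, -0.625211)–(-0.3286, -0.511915, -1.03138)  len=0.5744

Chained into 1 loop(s):
  loop 1: 10 segments, perimeter = 7.0224
Total perimeter = 7.022

loops=1 perimeter=7.022


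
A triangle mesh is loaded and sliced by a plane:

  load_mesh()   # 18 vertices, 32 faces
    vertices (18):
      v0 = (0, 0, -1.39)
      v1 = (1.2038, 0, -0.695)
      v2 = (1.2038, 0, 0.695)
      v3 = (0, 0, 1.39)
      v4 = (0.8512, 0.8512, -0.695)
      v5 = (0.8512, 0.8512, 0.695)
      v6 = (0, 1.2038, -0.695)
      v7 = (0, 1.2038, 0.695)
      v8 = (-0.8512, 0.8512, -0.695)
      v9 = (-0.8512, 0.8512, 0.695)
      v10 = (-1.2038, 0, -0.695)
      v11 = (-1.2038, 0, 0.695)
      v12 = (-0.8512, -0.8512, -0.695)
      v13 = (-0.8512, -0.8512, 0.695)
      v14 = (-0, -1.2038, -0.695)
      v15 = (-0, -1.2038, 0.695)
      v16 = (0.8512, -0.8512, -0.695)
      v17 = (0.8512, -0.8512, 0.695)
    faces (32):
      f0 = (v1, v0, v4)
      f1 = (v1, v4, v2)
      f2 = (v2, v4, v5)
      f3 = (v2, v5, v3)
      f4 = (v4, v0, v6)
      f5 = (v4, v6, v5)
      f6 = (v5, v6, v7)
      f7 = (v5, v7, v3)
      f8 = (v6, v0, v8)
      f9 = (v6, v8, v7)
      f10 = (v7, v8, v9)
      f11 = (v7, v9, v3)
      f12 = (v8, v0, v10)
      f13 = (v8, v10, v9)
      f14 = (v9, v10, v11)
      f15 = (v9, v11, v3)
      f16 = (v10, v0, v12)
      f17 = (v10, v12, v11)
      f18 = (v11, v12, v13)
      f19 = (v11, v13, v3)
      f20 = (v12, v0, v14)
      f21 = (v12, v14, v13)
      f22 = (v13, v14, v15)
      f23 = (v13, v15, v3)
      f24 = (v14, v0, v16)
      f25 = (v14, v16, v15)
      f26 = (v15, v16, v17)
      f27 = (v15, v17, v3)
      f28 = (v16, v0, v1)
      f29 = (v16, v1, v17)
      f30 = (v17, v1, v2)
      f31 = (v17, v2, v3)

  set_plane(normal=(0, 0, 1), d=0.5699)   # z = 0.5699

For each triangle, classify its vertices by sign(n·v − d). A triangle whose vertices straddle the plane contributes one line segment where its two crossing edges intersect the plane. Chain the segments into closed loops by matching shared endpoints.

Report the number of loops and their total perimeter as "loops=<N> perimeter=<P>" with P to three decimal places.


Straddling triangles (16 of 32):
  (v1,v4,v2) [--+] → (1.17207, 0.076608, 0.5699)–(1.2038, 0, 0.5699)  len=0.0829
  (v2,v4,v5) [+-+] → (1.17207, 0.076608, 0.5699)–(0.8512, 0.8512, 0.5699)  len=0.8384
  (v4,v6,v5) [--+] → (0.774592, 0.882934, 0.5699)–(0.8512, 0.8512, 0.5699)  len=0.0829
  (v5,v6,v7) [+-+] → (0.774592, 0.882934, 0.5699)–(0, 1.2038, 0.5699)  len=0.8384
  (v6,v8,v7) [--+] → (-0.076608, 1.17207, 0.5699)–(0, 1.2038, 0.5699)  len=0.0829
  (v7,v8,v9) [+-+] → (-0.076608, 1.17207, 0.5699)–(-0.8512, 0.8512, 0.5699)  len=0.8384
  (v8,v10,v9) [--+] → (-0.882934, 0.774592, 0.5699)–(-0.8512, 0.8512, 0.5699)  len=0.0829
  (v9,v10,v11) [+-+] → (-0.882934, 0.774592, 0.5699)–(-1.2038, 0, 0.5699)  len=0.8384
  (v10,v12,v11) [--+] → (-1.17207, -0.076608, 0.5699)–(-1.2038, 0, 0.5699)  len=0.0829
  (v11,v12,v13) [+-+] → (-1.17207, -0.076608, 0.5699)–(-0.8512, -0.8512, 0.5699)  len=0.8384
  (v12,v14,v13) [--+] → (-0.774592, -0.882934, 0.5699)–(-0.8512, -0.8512, 0.5699)  len=0.0829
  (v13,v14,v15) [+-+] → (-0.774592, -0.882934, 0.5699)–(0, -1.2038, 0.5699)  len=0.8384
  (v14,v16,v15) [--+] → (0.076608, -1.17207, 0.5699)–(0, -1.2038, 0.5699)  len=0.0829
  (v15,v16,v17) [+-+] → (0.076608, -1.17207, 0.5699)–(0.8512, -0.8512, 0.5699)  len=0.8384
  (v16,v1,v17) [--+] → (0.882934, -0.774592, 0.5699)–(0.8512, -0.8512, 0.5699)  len=0.0829
  (v17,v1,v2) [+-+] → (0.882934, -0.774592, 0.5699)–(1.2038, 0, 0.5699)  len=0.8384

Chained into 1 loop(s):
  loop 1: 16 segments, perimeter = 7.3707
Total perimeter = 7.371

loops=1 perimeter=7.371


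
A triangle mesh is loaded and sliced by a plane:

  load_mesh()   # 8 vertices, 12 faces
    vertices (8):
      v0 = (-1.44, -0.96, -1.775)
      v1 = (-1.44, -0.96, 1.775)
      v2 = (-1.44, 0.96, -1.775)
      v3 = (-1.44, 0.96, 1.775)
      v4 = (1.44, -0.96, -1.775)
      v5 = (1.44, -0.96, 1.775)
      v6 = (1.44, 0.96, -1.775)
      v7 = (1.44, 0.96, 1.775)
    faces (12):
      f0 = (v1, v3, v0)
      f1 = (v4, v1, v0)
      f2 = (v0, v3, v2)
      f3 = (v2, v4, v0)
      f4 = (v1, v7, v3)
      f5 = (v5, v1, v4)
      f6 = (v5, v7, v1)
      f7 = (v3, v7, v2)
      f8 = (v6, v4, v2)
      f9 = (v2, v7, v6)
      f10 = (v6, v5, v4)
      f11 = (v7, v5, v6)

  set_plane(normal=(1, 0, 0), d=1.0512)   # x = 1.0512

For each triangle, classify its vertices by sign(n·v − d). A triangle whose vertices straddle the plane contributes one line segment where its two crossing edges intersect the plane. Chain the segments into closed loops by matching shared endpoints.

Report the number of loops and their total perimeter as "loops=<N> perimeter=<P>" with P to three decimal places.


Straddling triangles (8 of 12):
  (v4,v1,v0) [+--] → (1.0512, -0.96, -1.29575)–(1.0512, -0.96, -1.775)  len=0.4792
  (v2,v4,v0) [-+-] → (1.0512, -0.7008, -1.775)–(1.0512, -0.96, -1.775)  len=0.2592
  (v1,v7,v3) [-+-] → (1.0512, 0.7008, 1.775)–(1.0512, 0.96, 1.775)  len=0.2592
  (v5,v1,v4) [+-+] → (1.0512, -0.96, 1.775)–(1.0512, -0.96, -1.29575)  len=3.0708
  (v5,v7,v1) [++-] → (1.0512, 0.7008, 1.775)–(1.0512, -0.96, 1.775)  len=1.6608
  (v3,v7,v2) [-+-] → (1.0512, 0.96, 1.775)–(1.0512, 0.96, 1.29575)  len=0.4792
  (v6,v4,v2) [++-] → (1.0512, -0.7008, -1.775)–(1.0512, 0.96, -1.775)  len=1.6608
  (v2,v7,v6) [-++] → (1.0512, 0.96, 1.29575)–(1.0512, 0.96, -1.775)  len=3.0708

Chained into 1 loop(s):
  loop 1: 8 segments, perimeter = 10.9400
Total perimeter = 10.940

loops=1 perimeter=10.940


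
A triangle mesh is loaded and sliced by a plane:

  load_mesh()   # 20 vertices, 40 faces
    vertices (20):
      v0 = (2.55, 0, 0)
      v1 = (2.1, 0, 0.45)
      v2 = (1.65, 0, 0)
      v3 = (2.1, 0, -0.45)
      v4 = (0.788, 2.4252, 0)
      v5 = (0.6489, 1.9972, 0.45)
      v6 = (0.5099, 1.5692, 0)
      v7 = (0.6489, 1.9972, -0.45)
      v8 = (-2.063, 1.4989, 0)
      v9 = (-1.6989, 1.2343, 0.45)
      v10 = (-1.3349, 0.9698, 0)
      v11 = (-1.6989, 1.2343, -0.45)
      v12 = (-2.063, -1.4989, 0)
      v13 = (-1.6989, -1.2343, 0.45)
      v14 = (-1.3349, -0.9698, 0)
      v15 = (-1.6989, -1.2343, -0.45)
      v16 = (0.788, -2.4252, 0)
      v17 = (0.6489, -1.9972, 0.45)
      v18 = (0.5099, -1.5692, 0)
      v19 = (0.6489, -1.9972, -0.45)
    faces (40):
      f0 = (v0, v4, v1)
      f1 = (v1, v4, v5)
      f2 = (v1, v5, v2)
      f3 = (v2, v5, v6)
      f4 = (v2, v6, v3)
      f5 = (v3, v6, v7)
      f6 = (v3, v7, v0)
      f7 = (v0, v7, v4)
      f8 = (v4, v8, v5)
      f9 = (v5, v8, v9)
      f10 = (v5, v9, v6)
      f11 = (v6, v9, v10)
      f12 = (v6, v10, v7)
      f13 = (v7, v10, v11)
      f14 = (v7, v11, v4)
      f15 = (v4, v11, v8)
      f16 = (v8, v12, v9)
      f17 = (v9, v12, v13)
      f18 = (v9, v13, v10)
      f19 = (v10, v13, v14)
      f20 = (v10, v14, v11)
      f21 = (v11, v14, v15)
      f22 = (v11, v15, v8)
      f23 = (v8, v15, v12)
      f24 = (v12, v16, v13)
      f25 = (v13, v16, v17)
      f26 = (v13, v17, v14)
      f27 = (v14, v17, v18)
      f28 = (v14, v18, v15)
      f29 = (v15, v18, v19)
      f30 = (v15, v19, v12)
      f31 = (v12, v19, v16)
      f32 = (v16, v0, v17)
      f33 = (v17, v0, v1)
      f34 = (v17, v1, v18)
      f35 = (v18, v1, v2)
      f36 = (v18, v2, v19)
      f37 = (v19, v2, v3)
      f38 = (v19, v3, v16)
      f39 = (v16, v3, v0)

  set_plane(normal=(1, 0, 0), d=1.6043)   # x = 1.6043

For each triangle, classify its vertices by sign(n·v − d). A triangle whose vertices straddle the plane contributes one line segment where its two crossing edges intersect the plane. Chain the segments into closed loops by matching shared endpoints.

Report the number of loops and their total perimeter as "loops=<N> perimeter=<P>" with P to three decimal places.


loops=2 perimeter=6.125

Straddling triangles (16 of 40):
  (v0,v4,v1) [+-+] → (1.6043, 1.30165, 0)–(1.6043, 0.916289, 0.279981)  len=0.4763
  (v1,v4,v5) [+--] → (1.6043, 0.916289, 0.279981)–(1.6043, 0.682249, 0.45)  len=0.2893
  (v1,v5,v2) [+-+] → (1.6043, 0.682249, 0.45)–(1.6043, 0.0911718, 0.0205424)  len=0.7306
  (v2,v5,v6) [+--] → (1.6043, 0.0911718, 0.0205424)–(1.6043, 0.0629001, 0)  len=0.0349
  (v2,v6,v3) [+-+] → (1.6043, 0.0629001, 0)–(1.6043, 0.489185, -0.309716)  len=0.5269
  (v3,v6,v7) [+--] → (1.6043, 0.489185, -0.309716)–(1.6043, 0.682249, -0.45)  len=0.2386
  (v3,v7,v0) [+-+] → (1.6043, 0.682249, -0.45)–(1.6043, 0.993505, -0.223852)  len=0.3847
  (v0,v7,v4) [+--] → (1.6043, 0.993505, -0.223852)–(1.6043, 1.30165, 0)  len=0.3809
  (v16,v0,v17) [-+-] → (1.6043, -1.30165, 0)–(1.6043, -0.993505, 0.223852)  len=0.3809
  (v17,v0,v1) [-++] → (1.6043, -0.993505, 0.223852)–(1.6043, -0.682249, 0.45)  len=0.3847
  (v17,v1,v18) [-+-] → (1.6043, -0.682249, 0.45)–(1.6043, -0.489185, 0.309716)  len=0.2386
  (v18,v1,v2) [-++] → (1.6043, -0.489185, 0.309716)–(1.6043, -0.0629001, 0)  len=0.5269
  (v18,v2,v19) [-+-] → (1.6043, -0.0629001, 0)–(1.6043, -0.0911718, -0.0205424)  len=0.0349
  (v19,v2,v3) [-++] → (1.6043, -0.0911718, -0.0205424)–(1.6043, -0.682249, -0.45)  len=0.7306
  (v19,v3,v16) [-+-] → (1.6043, -0.682249, -0.45)–(1.6043, -0.916289, -0.279981)  len=0.2893
  (v16,v3,v0) [-++] → (1.6043, -0.916289, -0.279981)–(1.6043, -1.30165, 0)  len=0.4763

Chained into 2 loop(s):
  loop 1: 8 segments, perimeter = 3.0624
  loop 2: 8 segments, perimeter = 3.0624
Total perimeter = 6.125


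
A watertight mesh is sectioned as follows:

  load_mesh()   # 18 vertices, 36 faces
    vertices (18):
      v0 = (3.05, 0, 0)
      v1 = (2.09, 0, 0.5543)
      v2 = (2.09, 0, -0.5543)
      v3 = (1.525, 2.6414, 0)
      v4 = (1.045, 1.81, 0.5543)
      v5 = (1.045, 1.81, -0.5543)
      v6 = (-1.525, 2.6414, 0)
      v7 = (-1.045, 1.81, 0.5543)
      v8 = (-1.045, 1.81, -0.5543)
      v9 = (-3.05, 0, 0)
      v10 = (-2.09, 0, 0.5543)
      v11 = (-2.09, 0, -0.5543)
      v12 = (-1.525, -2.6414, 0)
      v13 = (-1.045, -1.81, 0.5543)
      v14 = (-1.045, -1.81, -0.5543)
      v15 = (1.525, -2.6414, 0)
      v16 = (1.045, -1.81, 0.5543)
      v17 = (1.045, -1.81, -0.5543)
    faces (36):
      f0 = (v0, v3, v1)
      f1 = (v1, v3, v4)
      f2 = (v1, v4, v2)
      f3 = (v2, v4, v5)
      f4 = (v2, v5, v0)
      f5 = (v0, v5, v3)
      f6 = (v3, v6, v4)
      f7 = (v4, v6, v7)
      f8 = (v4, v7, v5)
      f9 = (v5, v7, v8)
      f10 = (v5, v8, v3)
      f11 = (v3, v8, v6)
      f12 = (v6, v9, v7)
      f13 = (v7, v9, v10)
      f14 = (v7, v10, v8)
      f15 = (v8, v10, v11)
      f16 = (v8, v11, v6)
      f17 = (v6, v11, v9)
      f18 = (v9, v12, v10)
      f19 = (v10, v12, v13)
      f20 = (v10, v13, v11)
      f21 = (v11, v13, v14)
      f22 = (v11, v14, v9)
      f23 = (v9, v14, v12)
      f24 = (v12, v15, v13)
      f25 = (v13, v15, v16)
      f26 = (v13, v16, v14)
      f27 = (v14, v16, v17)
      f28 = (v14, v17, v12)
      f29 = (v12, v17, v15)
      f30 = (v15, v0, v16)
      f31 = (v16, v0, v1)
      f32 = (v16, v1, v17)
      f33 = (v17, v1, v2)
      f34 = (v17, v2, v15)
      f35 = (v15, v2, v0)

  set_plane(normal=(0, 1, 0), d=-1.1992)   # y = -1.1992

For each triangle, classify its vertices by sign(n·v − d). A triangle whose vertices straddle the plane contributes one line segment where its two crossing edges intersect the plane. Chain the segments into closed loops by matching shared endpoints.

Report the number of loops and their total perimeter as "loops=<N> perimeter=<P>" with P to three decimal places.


loops=2 perimeter=6.651

Straddling triangles (12 of 36):
  (v9,v12,v10) [+-+] → (-2.35765, -1.1992, 0)–(-1.83349, -1.1992, 0.302647)  len=0.6053
  (v10,v12,v13) [+--] → (-1.83349, -1.1992, 0.302647)–(-1.39764, -1.1992, 0.5543)  len=0.5033
  (v10,v13,v11) [+-+] → (-1.39764, -1.1992, 0.5543)–(-1.39764, -1.1992, 0.180193)  len=0.3741
  (v11,v13,v14) [+--] → (-1.39764, -1.1992, 0.180193)–(-1.39764, -1.1992, -0.5543)  len=0.7345
  (v11,v14,v9) [+-+] → (-1.39764, -1.1992, -0.5543)–(-1.7216, -1.1992, -0.367247)  len=0.3741
  (v9,v14,v12) [+--] → (-1.7216, -1.1992, -0.367247)–(-2.35765, -1.1992, 0)  len=0.7345
  (v15,v0,v16) [-+-] → (2.35765, -1.1992, 0)–(1.7216, -1.1992, 0.367247)  len=0.7345
  (v16,v0,v1) [-++] → (1.7216, -1.1992, 0.367247)–(1.39764, -1.1992, 0.5543)  len=0.3741
  (v16,v1,v17) [-+-] → (1.39764, -1.1992, 0.5543)–(1.39764, -1.1992, -0.180193)  len=0.7345
  (v17,v1,v2) [-++] → (1.39764, -1.1992, -0.180193)–(1.39764, -1.1992, -0.5543)  len=0.3741
  (v17,v2,v15) [-+-] → (1.39764, -1.1992, -0.5543)–(1.83349, -1.1992, -0.302647)  len=0.5033
  (v15,v2,v0) [-++] → (1.83349, -1.1992, -0.302647)–(2.35765, -1.1992, 0)  len=0.6053

Chained into 2 loop(s):
  loop 1: 6 segments, perimeter = 3.3257
  loop 2: 6 segments, perimeter = 3.3257
Total perimeter = 6.651


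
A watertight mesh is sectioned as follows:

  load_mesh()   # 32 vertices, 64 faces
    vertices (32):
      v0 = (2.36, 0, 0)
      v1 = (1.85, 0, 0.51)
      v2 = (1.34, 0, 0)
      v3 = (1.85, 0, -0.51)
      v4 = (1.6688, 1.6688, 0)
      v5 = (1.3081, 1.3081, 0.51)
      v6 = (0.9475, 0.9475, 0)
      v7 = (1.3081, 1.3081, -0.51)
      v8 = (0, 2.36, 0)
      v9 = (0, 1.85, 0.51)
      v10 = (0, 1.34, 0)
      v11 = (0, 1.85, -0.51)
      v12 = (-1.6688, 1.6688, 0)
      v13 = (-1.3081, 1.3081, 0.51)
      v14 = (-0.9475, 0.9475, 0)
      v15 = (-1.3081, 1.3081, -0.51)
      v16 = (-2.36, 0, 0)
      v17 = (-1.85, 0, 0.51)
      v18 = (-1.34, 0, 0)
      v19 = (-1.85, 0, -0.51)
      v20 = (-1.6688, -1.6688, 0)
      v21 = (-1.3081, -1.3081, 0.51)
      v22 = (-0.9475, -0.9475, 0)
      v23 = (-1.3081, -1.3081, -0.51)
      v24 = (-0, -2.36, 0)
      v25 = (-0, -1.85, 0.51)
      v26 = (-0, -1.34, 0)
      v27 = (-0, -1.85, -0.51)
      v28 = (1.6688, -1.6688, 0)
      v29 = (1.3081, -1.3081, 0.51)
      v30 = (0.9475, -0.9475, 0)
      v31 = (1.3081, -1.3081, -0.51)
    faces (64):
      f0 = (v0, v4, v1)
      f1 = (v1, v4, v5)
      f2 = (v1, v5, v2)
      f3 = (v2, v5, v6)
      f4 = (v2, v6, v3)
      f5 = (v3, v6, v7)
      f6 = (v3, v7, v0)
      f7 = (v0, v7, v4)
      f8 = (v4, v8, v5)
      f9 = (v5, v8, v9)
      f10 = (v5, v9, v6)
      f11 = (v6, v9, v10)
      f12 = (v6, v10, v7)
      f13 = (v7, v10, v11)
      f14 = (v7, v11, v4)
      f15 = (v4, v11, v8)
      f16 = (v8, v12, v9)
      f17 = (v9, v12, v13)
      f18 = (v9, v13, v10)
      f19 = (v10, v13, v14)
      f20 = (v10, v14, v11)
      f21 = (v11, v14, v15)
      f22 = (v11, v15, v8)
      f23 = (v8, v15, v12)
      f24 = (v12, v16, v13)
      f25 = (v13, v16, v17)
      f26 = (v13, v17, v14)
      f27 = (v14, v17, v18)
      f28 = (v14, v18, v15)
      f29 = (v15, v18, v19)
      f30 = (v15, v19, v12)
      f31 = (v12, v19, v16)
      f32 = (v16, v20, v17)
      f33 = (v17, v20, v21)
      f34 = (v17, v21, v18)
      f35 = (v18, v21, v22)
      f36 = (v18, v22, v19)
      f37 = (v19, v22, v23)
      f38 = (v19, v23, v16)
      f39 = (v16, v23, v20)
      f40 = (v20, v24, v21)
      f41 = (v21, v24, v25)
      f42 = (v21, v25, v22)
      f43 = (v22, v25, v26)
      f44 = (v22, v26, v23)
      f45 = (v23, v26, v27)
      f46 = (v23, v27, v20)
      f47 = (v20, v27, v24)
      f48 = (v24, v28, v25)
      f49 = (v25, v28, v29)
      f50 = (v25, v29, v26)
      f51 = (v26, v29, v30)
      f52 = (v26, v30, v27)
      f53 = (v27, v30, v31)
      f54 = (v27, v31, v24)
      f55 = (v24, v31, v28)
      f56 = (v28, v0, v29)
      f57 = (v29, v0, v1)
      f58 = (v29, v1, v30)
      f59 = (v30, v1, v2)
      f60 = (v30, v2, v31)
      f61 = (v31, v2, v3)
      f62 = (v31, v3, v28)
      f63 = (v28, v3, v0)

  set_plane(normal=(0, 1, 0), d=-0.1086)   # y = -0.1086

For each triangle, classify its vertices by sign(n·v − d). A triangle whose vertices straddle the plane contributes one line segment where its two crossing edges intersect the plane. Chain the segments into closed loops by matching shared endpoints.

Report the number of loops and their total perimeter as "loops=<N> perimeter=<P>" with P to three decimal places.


loops=2 perimeter=5.770

Straddling triangles (16 of 64):
  (v16,v20,v17) [+-+] → (-2.31502, -0.1086, 0)–(-1.83821, -0.1086, 0.476811)  len=0.6743
  (v17,v20,v21) [+--] → (-1.83821, -0.1086, 0.476811)–(-1.80501, -0.1086, 0.51)  len=0.0469
  (v17,v21,v18) [+-+] → (-1.80501, -0.1086, 0.51)–(-1.33735, -0.1086, 0.0423408)  len=0.6614
  (v18,v21,v22) [+--] → (-1.33735, -0.1086, 0.0423408)–(-1.29501, -0.1086, 0)  len=0.0599
  (v18,v22,v19) [+-+] → (-1.29501, -0.1086, 0)–(-1.74656, -0.1086, -0.451545)  len=0.6386
  (v19,v22,v23) [+--] → (-1.74656, -0.1086, -0.451545)–(-1.80501, -0.1086, -0.51)  len=0.0827
  (v19,v23,v16) [+-+] → (-1.80501, -0.1086, -0.51)–(-2.27267, -0.1086, -0.0423408)  len=0.6614
  (v16,v23,v20) [+--] → (-2.27267, -0.1086, -0.0423408)–(-2.31502, -0.1086, 0)  len=0.0599
  (v28,v0,v29) [-+-] → (2.31502, -0.1086, 0)–(2.27267, -0.1086, 0.0423408)  len=0.0599
  (v29,v0,v1) [-++] → (2.27267, -0.1086, 0.0423408)–(1.80501, -0.1086, 0.51)  len=0.6614
  (v29,v1,v30) [-+-] → (1.80501, -0.1086, 0.51)–(1.74656, -0.1086, 0.451545)  len=0.0827
  (v30,v1,v2) [-++] → (1.74656, -0.1086, 0.451545)–(1.29501, -0.1086, 0)  len=0.6386
  (v30,v2,v31) [-+-] → (1.29501, -0.1086, 0)–(1.33735, -0.1086, -0.0423408)  len=0.0599
  (v31,v2,v3) [-++] → (1.33735, -0.1086, -0.0423408)–(1.80501, -0.1086, -0.51)  len=0.6614
  (v31,v3,v28) [-+-] → (1.80501, -0.1086, -0.51)–(1.83821, -0.1086, -0.476811)  len=0.0469
  (v28,v3,v0) [-++] → (1.83821, -0.1086, -0.476811)–(2.31502, -0.1086, 0)  len=0.6743

Chained into 2 loop(s):
  loop 1: 8 segments, perimeter = 2.8850
  loop 2: 8 segments, perimeter = 2.8850
Total perimeter = 5.770


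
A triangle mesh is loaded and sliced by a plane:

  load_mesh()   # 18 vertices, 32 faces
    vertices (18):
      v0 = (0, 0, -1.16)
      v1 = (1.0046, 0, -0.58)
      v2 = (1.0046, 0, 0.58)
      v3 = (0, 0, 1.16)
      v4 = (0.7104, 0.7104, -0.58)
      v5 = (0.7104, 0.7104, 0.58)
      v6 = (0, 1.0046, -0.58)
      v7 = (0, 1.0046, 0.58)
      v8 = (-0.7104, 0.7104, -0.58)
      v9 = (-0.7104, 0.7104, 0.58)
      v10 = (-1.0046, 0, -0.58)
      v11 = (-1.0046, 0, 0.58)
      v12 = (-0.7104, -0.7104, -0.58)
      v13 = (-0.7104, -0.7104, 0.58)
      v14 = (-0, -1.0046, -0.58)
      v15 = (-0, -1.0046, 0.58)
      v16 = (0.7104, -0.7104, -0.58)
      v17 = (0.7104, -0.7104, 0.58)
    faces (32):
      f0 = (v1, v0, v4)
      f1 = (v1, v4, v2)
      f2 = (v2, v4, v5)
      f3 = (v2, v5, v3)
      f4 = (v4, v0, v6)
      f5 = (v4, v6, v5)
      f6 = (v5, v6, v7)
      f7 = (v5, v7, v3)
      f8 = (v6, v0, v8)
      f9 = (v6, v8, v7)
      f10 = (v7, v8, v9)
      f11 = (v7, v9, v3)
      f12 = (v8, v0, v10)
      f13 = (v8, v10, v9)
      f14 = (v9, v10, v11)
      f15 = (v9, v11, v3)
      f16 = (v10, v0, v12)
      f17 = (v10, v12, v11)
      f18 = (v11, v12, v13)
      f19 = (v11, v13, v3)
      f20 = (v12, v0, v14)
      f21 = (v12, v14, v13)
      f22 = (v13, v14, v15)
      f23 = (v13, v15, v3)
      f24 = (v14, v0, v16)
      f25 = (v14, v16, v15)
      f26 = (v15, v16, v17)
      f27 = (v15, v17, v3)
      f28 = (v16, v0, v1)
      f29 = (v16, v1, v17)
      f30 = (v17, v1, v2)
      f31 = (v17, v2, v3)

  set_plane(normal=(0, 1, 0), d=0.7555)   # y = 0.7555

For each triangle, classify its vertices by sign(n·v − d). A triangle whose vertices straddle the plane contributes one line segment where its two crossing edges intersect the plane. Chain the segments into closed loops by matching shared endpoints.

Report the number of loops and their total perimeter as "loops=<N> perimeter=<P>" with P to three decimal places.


loops=1 perimeter=4.794

Straddling triangles (8 of 32):
  (v4,v0,v6) [--+] → (0, 0.7555, -0.723816)–(0.601498, 0.7555, -0.58)  len=0.6185
  (v4,v6,v5) [-+-] → (0.601498, 0.7555, -0.58)–(0.601498, 0.7555, 0.402175)  len=0.9822
  (v5,v6,v7) [-++] → (0.601498, 0.7555, 0.402175)–(0.601498, 0.7555, 0.58)  len=0.1778
  (v5,v7,v3) [-+-] → (0.601498, 0.7555, 0.58)–(0, 0.7555, 0.723816)  len=0.6185
  (v6,v0,v8) [+--] → (0, 0.7555, -0.723816)–(-0.601498, 0.7555, -0.58)  len=0.6185
  (v6,v8,v7) [+-+] → (-0.601498, 0.7555, -0.58)–(-0.601498, 0.7555, -0.402175)  len=0.1778
  (v7,v8,v9) [+--] → (-0.601498, 0.7555, -0.402175)–(-0.601498, 0.7555, 0.58)  len=0.9822
  (v7,v9,v3) [+--] → (-0.601498, 0.7555, 0.58)–(0, 0.7555, 0.723816)  len=0.6185

Chained into 1 loop(s):
  loop 1: 8 segments, perimeter = 4.7938
Total perimeter = 4.794


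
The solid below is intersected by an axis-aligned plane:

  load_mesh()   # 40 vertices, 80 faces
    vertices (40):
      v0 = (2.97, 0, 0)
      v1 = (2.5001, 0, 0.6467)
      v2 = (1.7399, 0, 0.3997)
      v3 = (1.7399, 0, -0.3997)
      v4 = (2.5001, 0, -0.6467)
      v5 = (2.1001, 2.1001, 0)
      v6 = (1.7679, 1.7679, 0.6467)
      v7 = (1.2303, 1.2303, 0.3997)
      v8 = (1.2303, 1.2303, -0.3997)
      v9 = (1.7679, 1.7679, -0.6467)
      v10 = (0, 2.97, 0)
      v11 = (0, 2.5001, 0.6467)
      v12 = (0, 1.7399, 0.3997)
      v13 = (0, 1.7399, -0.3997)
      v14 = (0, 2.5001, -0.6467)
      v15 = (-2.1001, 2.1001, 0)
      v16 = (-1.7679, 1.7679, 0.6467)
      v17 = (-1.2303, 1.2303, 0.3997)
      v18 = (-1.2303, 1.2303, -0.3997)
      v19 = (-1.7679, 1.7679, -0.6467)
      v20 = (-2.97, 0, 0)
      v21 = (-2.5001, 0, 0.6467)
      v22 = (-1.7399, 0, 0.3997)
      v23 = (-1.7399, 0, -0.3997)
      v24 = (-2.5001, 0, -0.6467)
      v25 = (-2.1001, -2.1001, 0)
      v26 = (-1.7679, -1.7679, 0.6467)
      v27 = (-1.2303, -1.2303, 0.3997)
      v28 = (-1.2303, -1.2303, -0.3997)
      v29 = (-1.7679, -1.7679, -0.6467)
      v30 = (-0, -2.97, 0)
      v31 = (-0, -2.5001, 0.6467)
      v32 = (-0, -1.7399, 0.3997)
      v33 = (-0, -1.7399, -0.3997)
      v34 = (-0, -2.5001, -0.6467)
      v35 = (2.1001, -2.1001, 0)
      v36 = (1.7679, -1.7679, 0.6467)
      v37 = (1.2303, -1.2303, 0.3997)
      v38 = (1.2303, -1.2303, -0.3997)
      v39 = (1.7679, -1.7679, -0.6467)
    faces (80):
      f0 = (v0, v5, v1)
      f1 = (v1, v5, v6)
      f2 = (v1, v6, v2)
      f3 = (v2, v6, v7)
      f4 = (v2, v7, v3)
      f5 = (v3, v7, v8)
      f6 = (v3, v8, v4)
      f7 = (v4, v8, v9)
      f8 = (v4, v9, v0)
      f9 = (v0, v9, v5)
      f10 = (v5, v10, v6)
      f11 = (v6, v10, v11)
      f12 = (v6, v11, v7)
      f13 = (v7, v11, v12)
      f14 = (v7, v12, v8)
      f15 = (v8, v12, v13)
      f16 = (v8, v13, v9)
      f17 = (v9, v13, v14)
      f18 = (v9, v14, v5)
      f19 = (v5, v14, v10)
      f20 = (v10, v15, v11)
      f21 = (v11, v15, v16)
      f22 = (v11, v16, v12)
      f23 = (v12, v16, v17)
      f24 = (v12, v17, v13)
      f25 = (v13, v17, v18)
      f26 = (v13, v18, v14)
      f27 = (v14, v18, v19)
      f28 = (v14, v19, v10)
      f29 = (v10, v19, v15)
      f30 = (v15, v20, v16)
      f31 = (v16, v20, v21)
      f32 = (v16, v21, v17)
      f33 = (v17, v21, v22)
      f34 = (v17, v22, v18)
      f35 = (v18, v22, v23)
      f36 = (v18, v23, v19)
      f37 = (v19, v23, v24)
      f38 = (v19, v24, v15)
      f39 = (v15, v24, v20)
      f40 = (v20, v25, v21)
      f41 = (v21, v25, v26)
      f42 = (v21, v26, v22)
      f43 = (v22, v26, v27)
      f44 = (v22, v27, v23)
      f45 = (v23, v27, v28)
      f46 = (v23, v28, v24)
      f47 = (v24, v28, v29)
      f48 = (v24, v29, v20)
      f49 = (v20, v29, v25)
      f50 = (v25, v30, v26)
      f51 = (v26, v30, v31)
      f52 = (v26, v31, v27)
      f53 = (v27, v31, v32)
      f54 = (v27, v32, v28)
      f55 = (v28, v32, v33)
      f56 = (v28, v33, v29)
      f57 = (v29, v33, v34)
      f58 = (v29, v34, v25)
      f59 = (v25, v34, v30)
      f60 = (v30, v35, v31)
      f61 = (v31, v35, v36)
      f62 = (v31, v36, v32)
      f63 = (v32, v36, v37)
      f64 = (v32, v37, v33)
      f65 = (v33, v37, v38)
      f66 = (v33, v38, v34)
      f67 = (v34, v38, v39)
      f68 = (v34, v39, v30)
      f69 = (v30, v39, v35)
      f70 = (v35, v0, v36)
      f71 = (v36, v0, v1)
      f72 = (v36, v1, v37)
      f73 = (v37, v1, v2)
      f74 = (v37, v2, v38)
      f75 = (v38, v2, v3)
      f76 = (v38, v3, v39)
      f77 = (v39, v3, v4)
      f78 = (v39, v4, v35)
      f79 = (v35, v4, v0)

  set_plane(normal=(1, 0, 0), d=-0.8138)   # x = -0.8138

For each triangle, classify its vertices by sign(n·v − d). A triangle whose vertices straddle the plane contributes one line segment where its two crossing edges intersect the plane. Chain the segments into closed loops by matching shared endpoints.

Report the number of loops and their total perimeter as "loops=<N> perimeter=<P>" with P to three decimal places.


loops=2 perimeter=7.994

Straddling triangles (20 of 80):
  (v10,v15,v11) [+-+] → (-0.8138, 2.63291, 0)–(-0.8138, 2.3451, 0.3961)  len=0.4896
  (v11,v15,v16) [+--] → (-0.8138, 2.3451, 0.3961)–(-0.8138, 2.16305, 0.6467)  len=0.3097
  (v11,v16,v12) [+-+] → (-0.8138, 2.16305, 0.6467)–(-0.8138, 1.75279, 0.513399)  len=0.4314
  (v12,v16,v17) [+--] → (-0.8138, 1.75279, 0.513399)–(-0.8138, 1.40282, 0.3997)  len=0.3680
  (v12,v17,v13) [+-+] → (-0.8138, 1.40282, 0.3997)–(-0.8138, 1.40282, 0.129075)  len=0.2706
  (v13,v17,v18) [+--] → (-0.8138, 1.40282, 0.129075)–(-0.8138, 1.40282, -0.3997)  len=0.5288
  (v13,v18,v14) [+-+] → (-0.8138, 1.40282, -0.3997)–(-0.8138, 1.66017, -0.483318)  len=0.2706
  (v14,v18,v19) [+--] → (-0.8138, 1.66017, -0.483318)–(-0.8138, 2.16305, -0.6467)  len=0.5288
  (v14,v19,v10) [+-+] → (-0.8138, 2.16305, -0.6467)–(-0.8138, 2.41665, -0.297689)  len=0.4314
  (v10,v19,v15) [+--] → (-0.8138, 2.41665, -0.297689)–(-0.8138, 2.63291, 0)  len=0.3679
  (v25,v30,v26) [-+-] → (-0.8138, -2.63291, 0)–(-0.8138, -2.41665, 0.297689)  len=0.3679
  (v26,v30,v31) [-++] → (-0.8138, -2.41665, 0.297689)–(-0.8138, -2.16305, 0.6467)  len=0.4314
  (v26,v31,v27) [-+-] → (-0.8138, -2.16305, 0.6467)–(-0.8138, -1.66017, 0.483318)  len=0.5288
  (v27,v31,v32) [-++] → (-0.8138, -1.66017, 0.483318)–(-0.8138, -1.40282, 0.3997)  len=0.2706
  (v27,v32,v28) [-+-] → (-0.8138, -1.40282, 0.3997)–(-0.8138, -1.40282, -0.129075)  len=0.5288
  (v28,v32,v33) [-++] → (-0.8138, -1.40282, -0.129075)–(-0.8138, -1.40282, -0.3997)  len=0.2706
  (v28,v33,v29) [-+-] → (-0.8138, -1.40282, -0.3997)–(-0.8138, -1.75279, -0.513399)  len=0.3680
  (v29,v33,v34) [-++] → (-0.8138, -1.75279, -0.513399)–(-0.8138, -2.16305, -0.6467)  len=0.4314
  (v29,v34,v25) [-+-] → (-0.8138, -2.16305, -0.6467)–(-0.8138, -2.3451, -0.3961)  len=0.3097
  (v25,v34,v30) [-++] → (-0.8138, -2.3451, -0.3961)–(-0.8138, -2.63291, 0)  len=0.4896

Chained into 2 loop(s):
  loop 1: 10 segments, perimeter = 3.9968
  loop 2: 10 segments, perimeter = 3.9968
Total perimeter = 7.994


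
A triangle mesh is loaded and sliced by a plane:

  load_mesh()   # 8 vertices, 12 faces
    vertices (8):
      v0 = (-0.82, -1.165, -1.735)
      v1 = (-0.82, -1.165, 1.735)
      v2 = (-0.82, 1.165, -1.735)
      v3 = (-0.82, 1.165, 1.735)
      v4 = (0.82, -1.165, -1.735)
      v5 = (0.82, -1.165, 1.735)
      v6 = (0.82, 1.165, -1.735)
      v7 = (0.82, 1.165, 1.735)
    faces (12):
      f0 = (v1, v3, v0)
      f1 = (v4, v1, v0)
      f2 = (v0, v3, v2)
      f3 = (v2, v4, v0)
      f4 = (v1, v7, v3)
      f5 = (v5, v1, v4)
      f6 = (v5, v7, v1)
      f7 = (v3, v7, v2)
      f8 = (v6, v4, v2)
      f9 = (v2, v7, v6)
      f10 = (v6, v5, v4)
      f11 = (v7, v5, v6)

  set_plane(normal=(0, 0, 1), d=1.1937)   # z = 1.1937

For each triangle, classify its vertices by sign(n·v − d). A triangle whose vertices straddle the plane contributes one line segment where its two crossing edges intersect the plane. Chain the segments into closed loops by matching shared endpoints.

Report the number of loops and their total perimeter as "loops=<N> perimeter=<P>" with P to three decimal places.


Straddling triangles (8 of 12):
  (v1,v3,v0) [++-] → (-0.82, 0.801533, 1.1937)–(-0.82, -1.165, 1.1937)  len=1.9665
  (v4,v1,v0) [-+-] → (-0.564169, -1.165, 1.1937)–(-0.82, -1.165, 1.1937)  len=0.2558
  (v0,v3,v2) [-+-] → (-0.82, 0.801533, 1.1937)–(-0.82, 1.165, 1.1937)  len=0.3635
  (v5,v1,v4) [++-] → (-0.564169, -1.165, 1.1937)–(0.82, -1.165, 1.1937)  len=1.3842
  (v3,v7,v2) [++-] → (0.564169, 1.165, 1.1937)–(-0.82, 1.165, 1.1937)  len=1.3842
  (v2,v7,v6) [-+-] → (0.564169, 1.165, 1.1937)–(0.82, 1.165, 1.1937)  len=0.2558
  (v6,v5,v4) [-+-] → (0.82, -0.801533, 1.1937)–(0.82, -1.165, 1.1937)  len=0.3635
  (v7,v5,v6) [++-] → (0.82, -0.801533, 1.1937)–(0.82, 1.165, 1.1937)  len=1.9665

Chained into 1 loop(s):
  loop 1: 8 segments, perimeter = 7.9400
Total perimeter = 7.940

loops=1 perimeter=7.940
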